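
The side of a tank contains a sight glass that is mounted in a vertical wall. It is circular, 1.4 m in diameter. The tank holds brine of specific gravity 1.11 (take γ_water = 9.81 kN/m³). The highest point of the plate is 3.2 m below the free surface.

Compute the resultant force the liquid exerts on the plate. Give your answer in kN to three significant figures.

γ = 1.11 × 9.81 = 10.8891 kN/m³.
The centroid is at the centre, 0.7 m below the top of the plate, so the centroid depth is h_c = 3.2 + 0.7 = 3.9 m.
A = π(0.7)² = 1.53938 m².
Resultant F = γ·h_c·A = 10.8891 × 3.9 × 1.53938 = 65.3736 kN.

F ≈ 65.4 kN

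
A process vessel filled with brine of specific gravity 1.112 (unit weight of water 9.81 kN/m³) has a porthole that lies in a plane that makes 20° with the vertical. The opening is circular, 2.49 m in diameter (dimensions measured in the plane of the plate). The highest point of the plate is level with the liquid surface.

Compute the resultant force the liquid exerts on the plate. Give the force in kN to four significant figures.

F ≈ 62.15 kN

γ = 1.112 × 9.81 = 10.90872 kN/m³.
The plate makes 20° with the vertical, i.e. θ = 90° − 20° = 70° to the horizontal. Measuring y along the incline from the free-surface line, vertical depth h = y·sinθ with sinθ = 0.939693.
The centroid is at the centre, 1.245 m below the top of the plate, so y_c = 1.245 m and h_c = 1.245 × 0.939693 = 1.16992 m.
A = π(1.245)² = 4.86955 m².
Resultant F = γ·h_c·A = 10.90872 × 1.16992 × 4.86955 = 62.1468 kN.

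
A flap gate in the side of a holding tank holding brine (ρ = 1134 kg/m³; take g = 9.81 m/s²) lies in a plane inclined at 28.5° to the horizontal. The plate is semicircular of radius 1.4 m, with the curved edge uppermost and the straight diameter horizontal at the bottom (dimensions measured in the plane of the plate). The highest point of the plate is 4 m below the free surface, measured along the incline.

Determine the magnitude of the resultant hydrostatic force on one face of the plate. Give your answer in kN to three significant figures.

F ≈ 78.5 kN

γ = ρg = 1134 × 9.81 / 1000 = 11.12454 kN/m³.
Let θ = 28.5° be the plate's angle to the horizontal; measure y along the incline from where the plane meets the free surface. Vertical depth h = y·sinθ with sinθ = 0.477159.
The centroid lies 4r/(3π) = 0.594178 m above the diameter, so r − 4r/(3π) = 1.4 − 0.594178 = 0.805822 m below the topmost point, so y_c = 4 + 0.805822 = 4.80582 m and h_c = 4.80582 × 0.477159 = 2.29314 m.
A = πr²/2 = π × 1.4²/2 = 3.07876 m².
Resultant F = γ·h_c·A = 11.12454 × 2.29314 × 3.07876 = 78.5396 kN.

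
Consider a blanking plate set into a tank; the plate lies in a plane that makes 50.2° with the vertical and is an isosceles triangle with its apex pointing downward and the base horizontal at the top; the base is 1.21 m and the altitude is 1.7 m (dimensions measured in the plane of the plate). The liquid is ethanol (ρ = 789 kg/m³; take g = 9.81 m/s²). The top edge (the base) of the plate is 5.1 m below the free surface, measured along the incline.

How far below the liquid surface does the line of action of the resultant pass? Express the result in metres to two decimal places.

γ = ρg = 789 × 9.81 / 1000 = 7.74009 kN/m³.
The plate makes 50.2° with the vertical, i.e. θ = 90° − 50.2° = 39.8° to the horizontal. Measuring y along the incline from the free-surface line, vertical depth h = y·sinθ with sinθ = 0.640110.
With the apex down, the centroid sits h/3 = 1.7/3 = 0.566667 m below the base (the top edge), so y_c = 5.1 + 0.566667 = 5.66667 m and h_c = 5.66667 × 0.640110 = 3.62729 m.
A = ½ × 1.21 × 1.7 = 1.0285 m².
Resultant F = γ·h_c·A = 7.74009 × 3.62729 × 1.0285 = 28.8757 kN.
I_c = b·h³/36 = 1.21 × 1.7³/36 = 0.165131 m⁴.
Centre of pressure: y_p = y_c + I_c/(y_c·A) = 5.66667 + 0.165131/(5.66667 × 1.0285) = 5.66667 + 0.0283332 = 5.695 m along the plane.
Vertically, h_p = y_p·sinθ = 5.695 × 0.640110 = 3.64543 m.

h_p = 3.65 m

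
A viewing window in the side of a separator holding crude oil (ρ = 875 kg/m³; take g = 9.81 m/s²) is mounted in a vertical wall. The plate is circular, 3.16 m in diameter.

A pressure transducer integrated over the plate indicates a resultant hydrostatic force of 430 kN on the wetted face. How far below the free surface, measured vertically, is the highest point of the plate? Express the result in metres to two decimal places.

d_top ≈ 4.81 m

γ = ρg = 875 × 9.81 / 1000 = 8.58375 kN/m³.
A = π(1.58)² = 7.84267 m².
From F = γ·h_c·A, the centroid depth is h_c = 430/(8.58375 × 7.84267) = 6.38745 m.
The centroid is at the centre, 1.58 m below the top of the plate, so the highest point sits at h_top = 6.38745 − 1.58 = 4.80745 m below the surface.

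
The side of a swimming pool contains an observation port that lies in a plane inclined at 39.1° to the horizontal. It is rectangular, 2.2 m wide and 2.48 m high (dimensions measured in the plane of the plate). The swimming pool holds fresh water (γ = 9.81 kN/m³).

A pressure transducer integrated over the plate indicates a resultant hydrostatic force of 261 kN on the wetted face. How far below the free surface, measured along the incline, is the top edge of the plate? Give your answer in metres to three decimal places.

y_top ≈ 6.492 m

γ = 9.81 kN/m³.
A = 2.2 × 2.48 = 5.456 m².
From F = γ·h_c·A, the centroid depth is h_c = 261/(9.81 × 5.456) = 4.87638 m.
Let θ = 39.1° be the plate's angle to the horizontal; measure y along the incline from where the plane meets the free surface. Vertical depth h = y·sinθ with sinθ = 0.630676.
Along the incline, y_c = h_c/sinθ = 4.87638/0.630676 = 7.73199 m.
The centroid lies 2.48/2 = 1.24 m below the top edge, so the top edge sits at y_top = 7.73199 − 1.24 = 6.49199 m along the incline.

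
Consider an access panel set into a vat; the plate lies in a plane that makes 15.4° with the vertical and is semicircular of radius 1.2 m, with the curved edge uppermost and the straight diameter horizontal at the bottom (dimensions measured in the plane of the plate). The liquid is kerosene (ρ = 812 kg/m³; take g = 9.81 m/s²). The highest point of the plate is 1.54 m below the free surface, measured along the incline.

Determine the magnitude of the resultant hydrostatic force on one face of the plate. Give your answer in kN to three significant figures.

F ≈ 38.7 kN

γ = ρg = 812 × 9.81 / 1000 = 7.96572 kN/m³.
The plate makes 15.4° with the vertical, i.e. θ = 90° − 15.4° = 74.6° to the horizontal. Measuring y along the incline from the free-surface line, vertical depth h = y·sinθ with sinθ = 0.964095.
The centroid lies 4r/(3π) = 0.509296 m above the diameter, so r − 4r/(3π) = 1.2 − 0.509296 = 0.690704 m below the topmost point, so y_c = 1.54 + 0.690704 = 2.2307 m and h_c = 2.2307 × 0.964095 = 2.15061 m.
A = πr²/2 = π × 1.2²/2 = 2.26195 m².
Resultant F = γ·h_c·A = 7.96572 × 2.15061 × 2.26195 = 38.7498 kN.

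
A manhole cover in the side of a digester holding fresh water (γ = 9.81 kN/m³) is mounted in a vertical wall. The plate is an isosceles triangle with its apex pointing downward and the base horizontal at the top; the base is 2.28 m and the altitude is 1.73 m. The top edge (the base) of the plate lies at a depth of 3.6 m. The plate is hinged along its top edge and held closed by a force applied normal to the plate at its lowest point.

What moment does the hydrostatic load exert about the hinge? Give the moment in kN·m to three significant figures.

γ = 9.81 kN/m³.
With the apex down, the centroid sits h/3 = 1.73/3 = 0.576667 m below the base (the top edge), so the centroid depth is h_c = 3.6 + 0.576667 = 4.17667 m.
A = ½ × 2.28 × 1.73 = 1.9722 m².
Resultant F = γ·h_c·A = 9.81 × 4.17667 × 1.9722 = 80.8072 kN.
I_c = b·h³/36 = 2.28 × 1.73³/36 = 0.327922 m⁴.
Centre of pressure: y_p = y_c + I_c/(y_c·A) = 4.17667 + 0.327922/(4.17667 × 1.9722) = 4.17667 + 0.0398097 = 4.21648 m along the plane.
The resultant acts 0.576667 + 0.0398097 = 0.616477 m (along the plate) below the hinge at the top edge, so the moment about the hinge is M = F × 0.616477 = 80.8072 × 0.616477 = 49.8158 kN·m.

M ≈ 49.8 kN·m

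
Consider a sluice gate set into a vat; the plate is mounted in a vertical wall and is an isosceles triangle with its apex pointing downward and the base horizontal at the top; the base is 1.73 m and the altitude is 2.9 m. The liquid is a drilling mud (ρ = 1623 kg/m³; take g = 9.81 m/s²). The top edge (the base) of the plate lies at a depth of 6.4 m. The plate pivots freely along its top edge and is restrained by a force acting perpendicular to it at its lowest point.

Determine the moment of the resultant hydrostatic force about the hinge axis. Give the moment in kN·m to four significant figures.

M ≈ 303.1 kN·m

γ = ρg = 1623 × 9.81 / 1000 = 15.92163 kN/m³.
With the apex down, the centroid sits h/3 = 2.9/3 = 0.966667 m below the base (the top edge), so the centroid depth is h_c = 6.4 + 0.966667 = 7.36667 m.
A = ½ × 1.73 × 2.9 = 2.5085 m².
Resultant F = γ·h_c·A = 15.92163 × 7.36667 × 2.5085 = 294.22 kN.
I_c = b·h³/36 = 1.73 × 2.9³/36 = 1.17203 m⁴.
Centre of pressure: y_p = y_c + I_c/(y_c·A) = 7.36667 + 1.17203/(7.36667 × 2.5085) = 7.36667 + 0.063424 = 7.43009 m along the plane.
The resultant acts 0.966667 + 0.063424 = 1.03009 m (along the plate) below the hinge at the top edge, so the moment about the hinge is M = F × 1.03009 = 294.22 × 1.03009 = 303.073 kN·m.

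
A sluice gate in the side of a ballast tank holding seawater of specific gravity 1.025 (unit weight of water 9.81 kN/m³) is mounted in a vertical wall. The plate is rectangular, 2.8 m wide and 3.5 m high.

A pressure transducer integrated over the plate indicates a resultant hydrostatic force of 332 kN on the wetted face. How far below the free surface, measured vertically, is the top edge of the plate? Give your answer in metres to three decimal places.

γ = 1.025 × 9.81 = 10.05525 kN/m³.
A = 2.8 × 3.5 = 9.8 m².
From F = γ·h_c·A, the centroid depth is h_c = 332/(10.05525 × 9.8) = 3.36914 m.
The centroid lies 3.5/2 = 1.75 m below the top edge, so the top edge sits at h_top = 3.36914 − 1.75 = 1.61914 m below the surface.

d_top ≈ 1.619 m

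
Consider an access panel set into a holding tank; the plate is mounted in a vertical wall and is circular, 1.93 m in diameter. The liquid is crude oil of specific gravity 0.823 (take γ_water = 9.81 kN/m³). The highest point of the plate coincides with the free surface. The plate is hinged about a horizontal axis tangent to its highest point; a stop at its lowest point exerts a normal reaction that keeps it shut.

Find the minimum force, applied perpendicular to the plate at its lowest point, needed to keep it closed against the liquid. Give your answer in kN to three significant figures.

P ≈ 14.2 kN

γ = 0.823 × 9.81 = 8.07363 kN/m³.
The centroid is at the centre, 0.965 m below the top of the plate, so the centroid depth is h_c = 0.965 m.
A = π(0.965)² = 2.92553 m².
Resultant F = γ·h_c·A = 8.07363 × 0.965 × 2.92553 = 22.793 kN.
I_c = πr⁴/4 = π × 0.965⁴/4 = 0.681082 m⁴.
Centre of pressure: y_p = y_c + I_c/(y_c·A) = 0.965 + 0.681082/(0.965 × 2.92553) = 0.965 + 0.24125 = 1.20625 m along the plane.
The resultant acts 0.965 + 0.24125 = 1.20625 m (along the plate) below the hinge at the top edge, so the moment about the hinge is M = F × 1.20625 = 22.793 × 1.20625 = 27.4941 kN·m.
A normal force at the bottom, 1.93 m from the hinge, must supply this moment: P = 27.4941/1.93 = 14.2456 kN.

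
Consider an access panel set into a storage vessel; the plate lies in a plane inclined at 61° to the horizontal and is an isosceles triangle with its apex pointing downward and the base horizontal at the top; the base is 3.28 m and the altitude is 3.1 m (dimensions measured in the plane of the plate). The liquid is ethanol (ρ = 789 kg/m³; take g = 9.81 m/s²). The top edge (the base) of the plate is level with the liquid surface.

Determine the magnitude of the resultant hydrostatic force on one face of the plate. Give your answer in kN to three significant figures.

γ = ρg = 789 × 9.81 / 1000 = 7.74009 kN/m³.
Let θ = 61° be the plate's angle to the horizontal; measure y along the incline from where the plane meets the free surface. Vertical depth h = y·sinθ with sinθ = 0.874620.
With the apex down, the centroid sits h/3 = 3.1/3 = 1.03333 m below the base (the top edge), so y_c = 1.03333 m and h_c = 1.03333 × 0.874620 = 0.903771 m.
A = ½ × 3.28 × 3.1 = 5.084 m².
Resultant F = γ·h_c·A = 7.74009 × 0.903771 × 5.084 = 35.5639 kN.

F ≈ 35.6 kN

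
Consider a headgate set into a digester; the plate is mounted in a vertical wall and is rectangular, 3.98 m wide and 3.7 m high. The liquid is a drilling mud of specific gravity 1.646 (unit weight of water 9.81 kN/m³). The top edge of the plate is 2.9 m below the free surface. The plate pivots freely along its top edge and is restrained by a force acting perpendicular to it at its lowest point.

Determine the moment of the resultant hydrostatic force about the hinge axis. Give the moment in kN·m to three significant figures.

M ≈ 2360 kN·m

γ = 1.646 × 9.81 = 16.14726 kN/m³.
The centroid lies 3.7/2 = 1.85 m below the top edge, so the centroid depth is h_c = 2.9 + 1.85 = 4.75 m.
A = 3.98 × 3.7 = 14.726 m².
Resultant F = γ·h_c·A = 16.14726 × 4.75 × 14.726 = 1129.48 kN.
I_c = b·h³/12 = 3.98 × 3.7³/12 = 16.7999 m⁴.
Centre of pressure: y_p = y_c + I_c/(y_c·A) = 4.75 + 16.7999/(4.75 × 14.726) = 4.75 + 0.240175 = 4.99017 m along the plane.
The resultant acts 1.85 + 0.240175 = 2.09017 m (along the plate) below the hinge at the top edge, so the moment about the hinge is M = F × 2.09017 = 1129.48 × 2.09017 = 2360.81 kN·m.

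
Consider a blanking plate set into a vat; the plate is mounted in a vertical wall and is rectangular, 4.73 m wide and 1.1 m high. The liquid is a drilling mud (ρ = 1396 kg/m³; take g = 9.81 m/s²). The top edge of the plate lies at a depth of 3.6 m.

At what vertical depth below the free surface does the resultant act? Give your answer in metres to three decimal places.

h_p = 4.174 m

γ = ρg = 1396 × 9.81 / 1000 = 13.69476 kN/m³.
The centroid lies 1.1/2 = 0.55 m below the top edge, so the centroid depth is h_c = 3.6 + 0.55 = 4.15 m.
A = 4.73 × 1.1 = 5.203 m².
Resultant F = γ·h_c·A = 13.69476 × 4.15 × 5.203 = 295.703 kN.
I_c = b·h³/12 = 4.73 × 1.1³/12 = 0.524636 m⁴.
Centre of pressure: y_p = y_c + I_c/(y_c·A) = 4.15 + 0.524636/(4.15 × 5.203) = 4.15 + 0.0242972 = 4.1743 m along the plane.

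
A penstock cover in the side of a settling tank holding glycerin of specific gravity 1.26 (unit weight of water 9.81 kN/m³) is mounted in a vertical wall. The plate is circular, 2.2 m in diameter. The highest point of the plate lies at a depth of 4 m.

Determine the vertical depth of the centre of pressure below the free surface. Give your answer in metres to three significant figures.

γ = 1.26 × 9.81 = 12.3606 kN/m³.
The centroid is at the centre, 1.1 m below the top of the plate, so the centroid depth is h_c = 4 + 1.1 = 5.1 m.
A = π(1.1)² = 3.80133 m².
Resultant F = γ·h_c·A = 12.3606 × 5.1 × 3.80133 = 239.632 kN.
I_c = πr⁴/4 = π × 1.1⁴/4 = 1.1499 m⁴.
Centre of pressure: y_p = y_c + I_c/(y_c·A) = 5.1 + 1.1499/(5.1 × 3.80133) = 5.1 + 0.0593136 = 5.15931 m along the plane.

h_p = 5.16 m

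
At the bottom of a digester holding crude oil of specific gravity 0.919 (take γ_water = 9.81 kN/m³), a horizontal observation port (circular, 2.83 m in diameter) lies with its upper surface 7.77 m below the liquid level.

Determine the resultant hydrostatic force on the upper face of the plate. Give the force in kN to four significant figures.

F ≈ 440.6 kN

γ = 0.919 × 9.81 = 9.01539 kN/m³.
The plate is horizontal, so pressure is uniform at p = γ·h = 9.01539 × 7.77 = 70.0496 kN/m².
A = π(1.415)² = 6.29018 m².
F = p·A = 70.0496 × 6.29018 = 440.625 kN.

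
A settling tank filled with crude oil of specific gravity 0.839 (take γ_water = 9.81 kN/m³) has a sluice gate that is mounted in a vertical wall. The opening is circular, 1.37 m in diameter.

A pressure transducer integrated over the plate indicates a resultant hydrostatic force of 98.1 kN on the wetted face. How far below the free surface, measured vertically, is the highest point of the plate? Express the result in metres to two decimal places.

d_top ≈ 7.40 m

γ = 0.839 × 9.81 = 8.23059 kN/m³.
A = π(0.685)² = 1.47411 m².
From F = γ·h_c·A, the centroid depth is h_c = 98.1/(8.23059 × 1.47411) = 8.08552 m.
The centroid is at the centre, 0.685 m below the top of the plate, so the highest point sits at h_top = 8.08552 − 0.685 = 7.40052 m below the surface.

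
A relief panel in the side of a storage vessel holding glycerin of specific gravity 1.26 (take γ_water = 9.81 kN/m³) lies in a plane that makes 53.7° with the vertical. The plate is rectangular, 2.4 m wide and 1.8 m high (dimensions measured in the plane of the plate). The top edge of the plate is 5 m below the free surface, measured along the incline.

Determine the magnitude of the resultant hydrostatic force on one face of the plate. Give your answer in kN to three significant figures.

F ≈ 187 kN

γ = 1.26 × 9.81 = 12.3606 kN/m³.
The plate makes 53.7° with the vertical, i.e. θ = 90° − 53.7° = 36.3° to the horizontal. Measuring y along the incline from the free-surface line, vertical depth h = y·sinθ with sinθ = 0.592013.
The centroid lies 1.8/2 = 0.9 m below the top edge, so y_c = 5 + 0.9 = 5.9 m and h_c = 5.9 × 0.592013 = 3.49288 m.
A = 2.4 × 1.8 = 4.32 m².
Resultant F = γ·h_c·A = 12.3606 × 3.49288 × 4.32 = 186.512 kN.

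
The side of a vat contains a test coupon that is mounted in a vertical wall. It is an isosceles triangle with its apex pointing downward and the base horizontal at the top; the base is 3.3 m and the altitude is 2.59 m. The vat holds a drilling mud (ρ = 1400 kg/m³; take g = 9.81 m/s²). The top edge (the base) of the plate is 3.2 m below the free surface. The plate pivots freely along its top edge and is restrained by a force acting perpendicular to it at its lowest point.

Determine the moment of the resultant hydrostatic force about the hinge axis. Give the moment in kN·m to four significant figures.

γ = ρg = 1400 × 9.81 / 1000 = 13.734 kN/m³.
With the apex down, the centroid sits h/3 = 2.59/3 = 0.863333 m below the base (the top edge), so the centroid depth is h_c = 3.2 + 0.863333 = 4.06333 m.
A = ½ × 3.3 × 2.59 = 4.2735 m².
Resultant F = γ·h_c·A = 13.734 × 4.06333 × 4.2735 = 238.486 kN.
I_c = b·h³/36 = 3.3 × 2.59³/36 = 1.59261 m⁴.
Centre of pressure: y_p = y_c + I_c/(y_c·A) = 4.06333 + 1.59261/(4.06333 × 4.2735) = 4.06333 + 0.0917157 = 4.15505 m along the plane.
The resultant acts 0.863333 + 0.0917157 = 0.955049 m (along the plate) below the hinge at the top edge, so the moment about the hinge is M = F × 0.955049 = 238.486 × 0.955049 = 227.766 kN·m.

M ≈ 227.8 kN·m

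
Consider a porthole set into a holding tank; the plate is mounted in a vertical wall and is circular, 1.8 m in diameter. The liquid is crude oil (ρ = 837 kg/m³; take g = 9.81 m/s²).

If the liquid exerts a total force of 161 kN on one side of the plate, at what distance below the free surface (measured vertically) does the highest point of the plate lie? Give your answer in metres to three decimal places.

γ = ρg = 837 × 9.81 / 1000 = 8.21097 kN/m³.
A = π(0.9)² = 2.54469 m².
From F = γ·h_c·A, the centroid depth is h_c = 161/(8.21097 × 2.54469) = 7.70542 m.
The centroid is at the centre, 0.9 m below the top of the plate, so the highest point sits at h_top = 7.70542 − 0.9 = 6.80542 m below the surface.

d_top ≈ 6.805 m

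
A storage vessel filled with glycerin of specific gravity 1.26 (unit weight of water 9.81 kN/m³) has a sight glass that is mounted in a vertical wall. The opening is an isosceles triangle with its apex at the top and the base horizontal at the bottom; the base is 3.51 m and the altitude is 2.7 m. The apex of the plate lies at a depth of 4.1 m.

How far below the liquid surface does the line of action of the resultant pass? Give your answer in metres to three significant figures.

h_p = 5.97 m

γ = 1.26 × 9.81 = 12.3606 kN/m³.
With the apex up, the centroid sits 2h/3 = 2 × 2.7/3 = 1.8 m below the apex, so the centroid depth is h_c = 4.1 + 1.8 = 5.9 m.
A = ½ × 3.51 × 2.7 = 4.7385 m².
Resultant F = γ·h_c·A = 12.3606 × 5.9 × 4.7385 = 345.567 kN.
I_c = b·h³/36 = 3.51 × 2.7³/36 = 1.91909 m⁴.
Centre of pressure: y_p = y_c + I_c/(y_c·A) = 5.9 + 1.91909/(5.9 × 4.7385) = 5.9 + 0.068644 = 5.96864 m along the plane.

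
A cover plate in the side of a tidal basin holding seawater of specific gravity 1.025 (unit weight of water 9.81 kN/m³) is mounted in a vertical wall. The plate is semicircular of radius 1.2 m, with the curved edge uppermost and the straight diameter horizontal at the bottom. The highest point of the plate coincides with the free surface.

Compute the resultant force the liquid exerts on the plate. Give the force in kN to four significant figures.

F ≈ 15.71 kN

γ = 1.025 × 9.81 = 10.05525 kN/m³.
The centroid lies 4r/(3π) = 0.509296 m above the diameter, so r − 4r/(3π) = 1.2 − 0.509296 = 0.690704 m below the topmost point, so the centroid depth is h_c = 0.690704 m.
A = πr²/2 = π × 1.2²/2 = 2.26195 m².
Resultant F = γ·h_c·A = 10.05525 × 0.690704 × 2.26195 = 15.7097 kN.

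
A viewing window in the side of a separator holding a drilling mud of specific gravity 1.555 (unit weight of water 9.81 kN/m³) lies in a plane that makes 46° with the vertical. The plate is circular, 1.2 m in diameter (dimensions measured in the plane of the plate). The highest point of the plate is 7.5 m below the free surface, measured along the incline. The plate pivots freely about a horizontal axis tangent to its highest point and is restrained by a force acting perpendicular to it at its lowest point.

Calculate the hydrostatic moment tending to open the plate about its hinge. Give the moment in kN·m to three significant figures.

γ = 1.555 × 9.81 = 15.25455 kN/m³.
The plate makes 46° with the vertical, i.e. θ = 90° − 46° = 44° to the horizontal. Measuring y along the incline from the free-surface line, vertical depth h = y·sinθ with sinθ = 0.694658.
The centroid is at the centre, 0.6 m below the top of the plate, so y_c = 7.5 + 0.6 = 8.1 m and h_c = 8.1 × 0.694658 = 5.62673 m.
A = π(0.6)² = 1.13097 m².
Resultant F = γ·h_c·A = 15.25455 × 5.62673 × 1.13097 = 97.0748 kN.
I_c = πr⁴/4 = π × 0.6⁴/4 = 0.101788 m⁴.
Centre of pressure: y_p = y_c + I_c/(y_c·A) = 8.1 + 0.101788/(8.1 × 1.13097) = 8.1 + 0.0111112 = 8.11111 m along the plane.
The resultant acts 0.6 + 0.0111112 = 0.611111 m (along the plate) below the hinge at the top edge, so the moment about the hinge is M = F × 0.611111 = 97.0748 × 0.611111 = 59.3235 kN·m.

M ≈ 59.3 kN·m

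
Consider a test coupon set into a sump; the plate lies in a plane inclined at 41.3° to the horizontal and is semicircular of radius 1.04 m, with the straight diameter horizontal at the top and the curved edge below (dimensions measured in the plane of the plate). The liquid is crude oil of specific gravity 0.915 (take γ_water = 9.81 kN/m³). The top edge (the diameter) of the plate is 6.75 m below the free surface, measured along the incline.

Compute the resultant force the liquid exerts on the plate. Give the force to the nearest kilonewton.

γ = 0.915 × 9.81 = 8.97615 kN/m³.
Let θ = 41.3° be the plate's angle to the horizontal; measure y along the incline from where the plane meets the free surface. Vertical depth h = y·sinθ with sinθ = 0.660002.
The centroid of a semicircle lies 4r/(3π) = 0.44139 m from the diameter, here below the top edge, so y_c = 6.75 + 0.44139 = 7.19139 m and h_c = 7.19139 × 0.660002 = 4.74633 m.
A = πr²/2 = π × 1.04²/2 = 1.69897 m².
Resultant F = γ·h_c·A = 8.97615 × 4.74633 × 1.69897 = 72.3825 kN.

F ≈ 72 kN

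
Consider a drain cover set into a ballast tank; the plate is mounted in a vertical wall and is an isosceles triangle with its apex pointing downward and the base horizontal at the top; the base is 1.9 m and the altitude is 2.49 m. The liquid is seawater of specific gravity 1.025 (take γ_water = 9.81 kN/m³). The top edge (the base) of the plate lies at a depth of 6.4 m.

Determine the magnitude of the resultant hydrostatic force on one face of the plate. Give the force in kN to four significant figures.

γ = 1.025 × 9.81 = 10.05525 kN/m³.
With the apex down, the centroid sits h/3 = 2.49/3 = 0.83 m below the base (the top edge), so the centroid depth is h_c = 6.4 + 0.83 = 7.23 m.
A = ½ × 1.9 × 2.49 = 2.3655 m².
Resultant F = γ·h_c·A = 10.05525 × 7.23 × 2.3655 = 171.971 kN.

F ≈ 172.0 kN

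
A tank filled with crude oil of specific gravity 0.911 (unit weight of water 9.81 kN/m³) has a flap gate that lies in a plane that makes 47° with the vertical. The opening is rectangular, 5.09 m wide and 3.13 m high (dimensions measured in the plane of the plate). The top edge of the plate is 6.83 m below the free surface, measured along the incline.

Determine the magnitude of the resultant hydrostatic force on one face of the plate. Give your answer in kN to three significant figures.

F ≈ 815 kN

γ = 0.911 × 9.81 = 8.93691 kN/m³.
The plate makes 47° with the vertical, i.e. θ = 90° − 47° = 43° to the horizontal. Measuring y along the incline from the free-surface line, vertical depth h = y·sinθ with sinθ = 0.681998.
The centroid lies 3.13/2 = 1.565 m below the top edge, so y_c = 6.83 + 1.565 = 8.395 m and h_c = 8.395 × 0.681998 = 5.72537 m.
A = 5.09 × 3.13 = 15.9317 m².
Resultant F = γ·h_c·A = 8.93691 × 5.72537 × 15.9317 = 815.179 kN.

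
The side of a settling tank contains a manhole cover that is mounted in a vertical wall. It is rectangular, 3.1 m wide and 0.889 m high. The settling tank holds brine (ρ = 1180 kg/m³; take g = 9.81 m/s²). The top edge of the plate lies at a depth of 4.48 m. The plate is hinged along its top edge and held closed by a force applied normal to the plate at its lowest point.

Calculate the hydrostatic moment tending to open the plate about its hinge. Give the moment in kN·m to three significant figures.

γ = ρg = 1180 × 9.81 / 1000 = 11.5758 kN/m³.
The centroid lies 0.889/2 = 0.4445 m below the top edge, so the centroid depth is h_c = 4.48 + 0.4445 = 4.9245 m.
A = 3.1 × 0.889 = 2.7559 m².
Resultant F = γ·h_c·A = 11.5758 × 4.9245 × 2.7559 = 157.1 kN.
I_c = b·h³/12 = 3.1 × 0.889³/12 = 0.181504 m⁴.
Centre of pressure: y_p = y_c + I_c/(y_c·A) = 4.9245 + 0.181504/(4.9245 × 2.7559) = 4.9245 + 0.013374 = 4.93787 m along the plane.
The resultant acts 0.4445 + 0.013374 = 0.457874 m (along the plate) below the hinge at the top edge, so the moment about the hinge is M = F × 0.457874 = 157.1 × 0.457874 = 71.932 kN·m.

M ≈ 71.9 kN·m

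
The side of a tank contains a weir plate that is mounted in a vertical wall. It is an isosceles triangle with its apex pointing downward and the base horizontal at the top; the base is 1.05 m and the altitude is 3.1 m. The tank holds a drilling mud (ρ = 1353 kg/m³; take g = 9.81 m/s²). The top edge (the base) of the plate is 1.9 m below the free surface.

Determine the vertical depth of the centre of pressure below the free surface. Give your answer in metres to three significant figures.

h_p = 3.12 m

γ = ρg = 1353 × 9.81 / 1000 = 13.27293 kN/m³.
With the apex down, the centroid sits h/3 = 3.1/3 = 1.03333 m below the base (the top edge), so the centroid depth is h_c = 1.9 + 1.03333 = 2.93333 m.
A = ½ × 1.05 × 3.1 = 1.6275 m².
Resultant F = γ·h_c·A = 13.27293 × 2.93333 × 1.6275 = 63.3649 kN.
I_c = b·h³/36 = 1.05 × 3.1³/36 = 0.868904 m⁴.
Centre of pressure: y_p = y_c + I_c/(y_c·A) = 2.93333 + 0.868904/(2.93333 × 1.6275) = 2.93333 + 0.182008 = 3.11534 m along the plane.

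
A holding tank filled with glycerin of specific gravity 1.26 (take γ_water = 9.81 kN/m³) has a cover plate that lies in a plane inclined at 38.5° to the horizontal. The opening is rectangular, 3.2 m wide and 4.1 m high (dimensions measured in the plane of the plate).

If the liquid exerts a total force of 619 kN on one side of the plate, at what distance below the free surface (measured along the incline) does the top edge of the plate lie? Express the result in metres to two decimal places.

γ = 1.26 × 9.81 = 12.3606 kN/m³.
A = 3.2 × 4.1 = 13.12 m².
From F = γ·h_c·A, the centroid depth is h_c = 619/(12.3606 × 13.12) = 3.81696 m.
Let θ = 38.5° be the plate's angle to the horizontal; measure y along the incline from where the plane meets the free surface. Vertical depth h = y·sinθ with sinθ = 0.622515.
Along the incline, y_c = h_c/sinθ = 3.81696/0.622515 = 6.13151 m.
The centroid lies 4.1/2 = 2.05 m below the top edge, so the top edge sits at y_top = 6.13151 − 2.05 = 4.08151 m along the incline.

y_top ≈ 4.08 m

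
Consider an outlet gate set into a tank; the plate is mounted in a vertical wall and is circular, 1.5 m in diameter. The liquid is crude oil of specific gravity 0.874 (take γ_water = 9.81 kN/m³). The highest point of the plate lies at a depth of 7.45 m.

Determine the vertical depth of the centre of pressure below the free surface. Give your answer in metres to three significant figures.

γ = 0.874 × 9.81 = 8.57394 kN/m³.
The centroid is at the centre, 0.75 m below the top of the plate, so the centroid depth is h_c = 7.45 + 0.75 = 8.2 m.
A = π(0.75)² = 1.76715 m².
Resultant F = γ·h_c·A = 8.57394 × 8.2 × 1.76715 = 124.242 kN.
I_c = πr⁴/4 = π × 0.75⁴/4 = 0.248505 m⁴.
Centre of pressure: y_p = y_c + I_c/(y_c·A) = 8.2 + 0.248505/(8.2 × 1.76715) = 8.2 + 0.0171494 = 8.21715 m along the plane.

h_p = 8.22 m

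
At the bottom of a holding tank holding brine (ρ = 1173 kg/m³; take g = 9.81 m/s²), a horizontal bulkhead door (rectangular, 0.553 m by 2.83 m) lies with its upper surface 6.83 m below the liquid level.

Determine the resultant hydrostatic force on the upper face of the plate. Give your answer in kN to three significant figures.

γ = ρg = 1173 × 9.81 / 1000 = 11.50713 kN/m³.
The plate is horizontal, so pressure is uniform at p = γ·h = 11.50713 × 6.83 = 78.5937 kN/m².
A = 0.553 × 2.83 = 1.56499 m².
F = p·A = 78.5937 × 1.56499 = 122.998 kN.

F ≈ 123 kN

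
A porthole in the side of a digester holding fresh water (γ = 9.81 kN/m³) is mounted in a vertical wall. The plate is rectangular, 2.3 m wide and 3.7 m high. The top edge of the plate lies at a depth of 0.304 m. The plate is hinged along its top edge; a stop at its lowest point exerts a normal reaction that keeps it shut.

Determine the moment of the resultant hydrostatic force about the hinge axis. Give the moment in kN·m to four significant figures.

M ≈ 427.9 kN·m

γ = 9.81 kN/m³.
The centroid lies 3.7/2 = 1.85 m below the top edge, so the centroid depth is h_c = 0.304 + 1.85 = 2.154 m.
A = 2.3 × 3.7 = 8.51 m².
Resultant F = γ·h_c·A = 9.81 × 2.154 × 8.51 = 179.823 kN.
I_c = b·h³/12 = 2.3 × 3.7³/12 = 9.70849 m⁴.
Centre of pressure: y_p = y_c + I_c/(y_c·A) = 2.154 + 9.70849/(2.154 × 8.51) = 2.154 + 0.529635 = 2.68363 m along the plane.
The resultant acts 1.85 + 0.529635 = 2.37963 m (along the plate) below the hinge at the top edge, so the moment about the hinge is M = F × 2.37963 = 179.823 × 2.37963 = 427.912 kN·m.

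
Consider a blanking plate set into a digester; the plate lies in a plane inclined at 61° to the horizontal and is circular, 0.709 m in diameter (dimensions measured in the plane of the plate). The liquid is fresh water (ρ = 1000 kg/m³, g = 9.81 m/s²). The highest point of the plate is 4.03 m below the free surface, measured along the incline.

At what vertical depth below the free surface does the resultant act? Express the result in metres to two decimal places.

γ = ρg = 1000 × 9.81 = 9810 N/m³ = 9.81 kN/m³.
Let θ = 61° be the plate's angle to the horizontal; measure y along the incline from where the plane meets the free surface. Vertical depth h = y·sinθ with sinθ = 0.874620.
The centroid is at the centre, 0.3545 m below the top of the plate, so y_c = 4.03 + 0.3545 = 4.3845 m and h_c = 4.3845 × 0.874620 = 3.83477 m.
A = π(0.3545)² = 0.394805 m².
Resultant F = γ·h_c·A = 9.81 × 3.83477 × 0.394805 = 14.8522 kN.
I_c = πr⁴/4 = π × 0.3545⁴/4 = 0.0124038 m⁴.
Centre of pressure: y_p = y_c + I_c/(y_c·A) = 4.3845 + 0.0124038/(4.3845 × 0.394805) = 4.3845 + 0.00716559 = 4.39167 m along the plane.
Vertically, h_p = y_p·sinθ = 4.39167 × 0.874620 = 3.84104 m.

h_p = 3.84 m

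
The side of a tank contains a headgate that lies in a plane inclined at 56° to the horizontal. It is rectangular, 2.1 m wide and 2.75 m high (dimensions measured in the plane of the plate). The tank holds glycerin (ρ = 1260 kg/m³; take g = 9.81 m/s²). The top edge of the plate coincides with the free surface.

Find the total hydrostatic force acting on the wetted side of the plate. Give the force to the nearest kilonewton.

γ = ρg = 1260 × 9.81 / 1000 = 12.3606 kN/m³.
Let θ = 56° be the plate's angle to the horizontal; measure y along the incline from where the plane meets the free surface. Vertical depth h = y·sinθ with sinθ = 0.829038.
The centroid lies 2.75/2 = 1.375 m below the top edge, so y_c = 1.375 m and h_c = 1.375 × 0.829038 = 1.13993 m.
A = 2.1 × 2.75 = 5.775 m².
Resultant F = γ·h_c·A = 12.3606 × 1.13993 × 5.775 = 81.371 kN.

F ≈ 81 kN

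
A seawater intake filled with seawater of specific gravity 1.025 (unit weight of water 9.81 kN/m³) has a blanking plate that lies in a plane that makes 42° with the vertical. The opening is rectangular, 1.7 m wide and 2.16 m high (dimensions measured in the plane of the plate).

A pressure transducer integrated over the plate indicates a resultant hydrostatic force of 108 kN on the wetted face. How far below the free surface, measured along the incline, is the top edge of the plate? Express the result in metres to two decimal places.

γ = 1.025 × 9.81 = 10.05525 kN/m³.
A = 1.7 × 2.16 = 3.672 m².
From F = γ·h_c·A, the centroid depth is h_c = 108/(10.05525 × 3.672) = 2.92502 m.
The plate makes 42° with the vertical, i.e. θ = 90° − 42° = 48° to the horizontal. Measuring y along the incline from the free-surface line, vertical depth h = y·sinθ with sinθ = 0.743145.
Along the incline, y_c = h_c/sinθ = 2.92502/0.743145 = 3.936 m.
The centroid lies 2.16/2 = 1.08 m below the top edge, so the top edge sits at y_top = 3.936 − 1.08 = 2.856 m along the incline.

y_top ≈ 2.86 m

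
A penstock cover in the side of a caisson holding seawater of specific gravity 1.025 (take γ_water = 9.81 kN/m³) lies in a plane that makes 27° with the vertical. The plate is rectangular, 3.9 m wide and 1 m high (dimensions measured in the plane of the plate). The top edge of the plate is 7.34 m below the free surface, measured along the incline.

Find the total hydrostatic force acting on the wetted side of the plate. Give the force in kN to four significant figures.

F ≈ 273.9 kN

γ = 1.025 × 9.81 = 10.05525 kN/m³.
The plate makes 27° with the vertical, i.e. θ = 90° − 27° = 63° to the horizontal. Measuring y along the incline from the free-surface line, vertical depth h = y·sinθ with sinθ = 0.891007.
The centroid lies 1/2 = 0.5 m below the top edge, so y_c = 7.34 + 0.5 = 7.84 m and h_c = 7.84 × 0.891007 = 6.98549 m.
A = 3.9 × 1 = 3.9 m².
Resultant F = γ·h_c·A = 10.05525 × 6.98549 × 3.9 = 273.939 kN.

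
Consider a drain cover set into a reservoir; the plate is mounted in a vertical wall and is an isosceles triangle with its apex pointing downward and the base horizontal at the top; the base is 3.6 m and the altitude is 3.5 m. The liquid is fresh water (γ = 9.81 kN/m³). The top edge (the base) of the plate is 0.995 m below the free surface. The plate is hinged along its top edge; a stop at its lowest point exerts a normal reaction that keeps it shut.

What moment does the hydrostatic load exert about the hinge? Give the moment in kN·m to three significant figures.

M ≈ 198 kN·m

γ = 9.81 kN/m³.
With the apex down, the centroid sits h/3 = 3.5/3 = 1.16667 m below the base (the top edge), so the centroid depth is h_c = 0.995 + 1.16667 = 2.16167 m.
A = ½ × 3.6 × 3.5 = 6.3 m².
Resultant F = γ·h_c·A = 9.81 × 2.16167 × 6.3 = 133.598 kN.
I_c = b·h³/36 = 3.6 × 3.5³/36 = 4.2875 m⁴.
Centre of pressure: y_p = y_c + I_c/(y_c·A) = 2.16167 + 4.2875/(2.16167 × 6.3) = 2.16167 + 0.314829 = 2.4765 m along the plane.
The resultant acts 1.16667 + 0.314829 = 1.4815 m (along the plate) below the hinge at the top edge, so the moment about the hinge is M = F × 1.4815 = 133.598 × 1.4815 = 197.925 kN·m.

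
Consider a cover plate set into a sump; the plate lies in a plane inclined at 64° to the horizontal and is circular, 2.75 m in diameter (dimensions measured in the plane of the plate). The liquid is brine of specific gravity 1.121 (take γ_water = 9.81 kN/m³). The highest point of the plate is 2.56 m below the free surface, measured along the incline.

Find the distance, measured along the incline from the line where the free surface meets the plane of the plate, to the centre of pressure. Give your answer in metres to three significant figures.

y_p = 4.06 m

γ = 1.121 × 9.81 = 10.99701 kN/m³.
Let θ = 64° be the plate's angle to the horizontal; measure y along the incline from where the plane meets the free surface. Vertical depth h = y·sinθ with sinθ = 0.898794.
The centroid is at the centre, 1.375 m below the top of the plate, so y_c = 2.56 + 1.375 = 3.935 m and h_c = 3.935 × 0.898794 = 3.53675 m.
A = π(1.375)² = 5.93957 m².
Resultant F = γ·h_c·A = 10.99701 × 3.53675 × 5.93957 = 231.012 kN.
I_c = πr⁴/4 = π × 1.375⁴/4 = 2.80738 m⁴.
Centre of pressure: y_p = y_c + I_c/(y_c·A) = 3.935 + 2.80738/(3.935 × 5.93957) = 3.935 + 0.120116 = 4.05512 m along the plane.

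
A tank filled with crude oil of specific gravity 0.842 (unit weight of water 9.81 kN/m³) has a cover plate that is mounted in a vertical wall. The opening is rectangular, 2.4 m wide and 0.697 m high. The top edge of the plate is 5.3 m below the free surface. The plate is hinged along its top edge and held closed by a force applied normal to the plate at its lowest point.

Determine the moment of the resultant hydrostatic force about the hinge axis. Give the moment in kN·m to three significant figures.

M ≈ 27.8 kN·m

γ = 0.842 × 9.81 = 8.26002 kN/m³.
The centroid lies 0.697/2 = 0.3485 m below the top edge, so the centroid depth is h_c = 5.3 + 0.3485 = 5.6485 m.
A = 2.4 × 0.697 = 1.6728 m².
Resultant F = γ·h_c·A = 8.26002 × 5.6485 × 1.6728 = 78.0474 kN.
I_c = b·h³/12 = 2.4 × 0.697³/12 = 0.0677218 m⁴.
Centre of pressure: y_p = y_c + I_c/(y_c·A) = 5.6485 + 0.0677218/(5.6485 × 1.6728) = 5.6485 + 0.00716723 = 5.65567 m along the plane.
The resultant acts 0.3485 + 0.00716723 = 0.355667 m (along the plate) below the hinge at the top edge, so the moment about the hinge is M = F × 0.355667 = 78.0474 × 0.355667 = 27.7589 kN·m.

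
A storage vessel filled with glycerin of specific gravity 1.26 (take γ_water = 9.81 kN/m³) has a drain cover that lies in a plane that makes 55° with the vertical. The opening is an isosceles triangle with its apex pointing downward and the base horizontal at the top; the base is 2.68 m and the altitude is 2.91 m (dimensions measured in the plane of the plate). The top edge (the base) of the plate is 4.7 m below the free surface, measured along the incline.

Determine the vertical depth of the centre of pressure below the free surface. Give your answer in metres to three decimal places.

γ = 1.26 × 9.81 = 12.3606 kN/m³.
The plate makes 55° with the vertical, i.e. θ = 90° − 55° = 35° to the horizontal. Measuring y along the incline from the free-surface line, vertical depth h = y·sinθ with sinθ = 0.573576.
With the apex down, the centroid sits h/3 = 2.91/3 = 0.97 m below the base (the top edge), so y_c = 4.7 + 0.97 = 5.67 m and h_c = 5.67 × 0.573576 = 3.25218 m.
A = ½ × 2.68 × 2.91 = 3.8994 m².
Resultant F = γ·h_c·A = 12.3606 × 3.25218 × 3.8994 = 156.752 kN.
I_c = b·h³/36 = 2.68 × 2.91³/36 = 1.83447 m⁴.
Centre of pressure: y_p = y_c + I_c/(y_c·A) = 5.67 + 1.83447/(5.67 × 3.8994) = 5.67 + 0.0829717 = 5.75297 m along the plane.
Vertically, h_p = y_p·sinθ = 5.75297 × 0.573576 = 3.29977 m.

h_p = 3.300 m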